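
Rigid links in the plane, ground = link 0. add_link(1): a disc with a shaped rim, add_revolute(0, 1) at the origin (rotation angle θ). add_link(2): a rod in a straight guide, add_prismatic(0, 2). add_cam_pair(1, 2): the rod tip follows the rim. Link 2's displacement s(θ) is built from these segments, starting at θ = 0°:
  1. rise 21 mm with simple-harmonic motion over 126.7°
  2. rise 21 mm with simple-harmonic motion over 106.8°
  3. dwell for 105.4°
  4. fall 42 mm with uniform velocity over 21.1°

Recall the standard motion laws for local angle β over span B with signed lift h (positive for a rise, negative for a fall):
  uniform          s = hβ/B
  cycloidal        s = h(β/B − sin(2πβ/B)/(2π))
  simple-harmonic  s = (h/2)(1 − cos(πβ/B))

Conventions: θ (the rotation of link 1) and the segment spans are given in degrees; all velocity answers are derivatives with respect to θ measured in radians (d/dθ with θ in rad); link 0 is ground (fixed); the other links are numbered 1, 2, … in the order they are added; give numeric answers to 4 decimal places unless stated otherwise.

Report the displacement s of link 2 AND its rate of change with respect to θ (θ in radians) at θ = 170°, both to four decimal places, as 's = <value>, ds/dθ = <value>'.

segment 1 (0° to 126.7°, simple-harmonic, h = 21) is passed completely: s = 0.0000 + (21) = 21.0000
θ = 170° falls in segment 2 (126.7° to 233.5°, simple-harmonic, h = 21): β = 170 − 126.7 = 43.3°, B = 106.8°; Δs = 21/2·(1 − cos(π·0.4054)) = 7.4262; s = 21.0000 + 7.4262 = 28.4262
velocity in seg [126.7°–233.5°] (simple-harmonic), θ in radians: β = 43.3° = 0.7557 rad, B = 106.8° = 1.8640 rad; ds/dθ = (πh/(2B)) sin(πβ/B) = (π·21/(2·1.8640)) sin(π·0.4054) = 16.921340 mm/rad

s = 28.4262, ds/dθ = 16.9213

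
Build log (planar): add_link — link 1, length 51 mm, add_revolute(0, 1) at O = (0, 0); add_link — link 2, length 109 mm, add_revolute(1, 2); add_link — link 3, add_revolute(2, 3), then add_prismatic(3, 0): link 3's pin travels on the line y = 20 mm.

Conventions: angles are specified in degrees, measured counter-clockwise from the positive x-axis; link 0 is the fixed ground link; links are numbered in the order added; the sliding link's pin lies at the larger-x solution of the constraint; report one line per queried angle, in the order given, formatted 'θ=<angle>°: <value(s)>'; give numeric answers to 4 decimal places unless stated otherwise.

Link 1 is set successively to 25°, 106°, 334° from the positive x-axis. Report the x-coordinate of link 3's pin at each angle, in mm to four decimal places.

geometry: r = 51 mm, L = 109 mm, e = 20 mm
θ=25°: crank pin P = (r cos θ, r sin θ) = (46.221697, 21.553531)
θ=25°: h = r sin θ − e = 21.553531 − 20 = 1.553531
θ=25°: x = r cos θ + √(L² − h²) = 46.221697 + 108.988929 = 155.210626
θ=106°: crank pin P = (r cos θ, r sin θ) = (-14.057505, 49.024346)
θ=106°: h = r sin θ − e = 49.024346 − 20 = 29.024346
θ=106°: x = r cos θ + √(L² − h²) = -14.057505 + 105.064682 = 91.007176
θ=334°: crank pin P = (r cos θ, r sin θ) = (45.838496, -22.356928)
θ=334°: h = r sin θ − e = -22.356928 − 20 = -42.356928
θ=334°: x = r cos θ + √(L² − h²) = 45.838496 + 100.433513 = 146.272010

θ=25°: 155.2106
θ=106°: 91.0072
θ=334°: 146.2720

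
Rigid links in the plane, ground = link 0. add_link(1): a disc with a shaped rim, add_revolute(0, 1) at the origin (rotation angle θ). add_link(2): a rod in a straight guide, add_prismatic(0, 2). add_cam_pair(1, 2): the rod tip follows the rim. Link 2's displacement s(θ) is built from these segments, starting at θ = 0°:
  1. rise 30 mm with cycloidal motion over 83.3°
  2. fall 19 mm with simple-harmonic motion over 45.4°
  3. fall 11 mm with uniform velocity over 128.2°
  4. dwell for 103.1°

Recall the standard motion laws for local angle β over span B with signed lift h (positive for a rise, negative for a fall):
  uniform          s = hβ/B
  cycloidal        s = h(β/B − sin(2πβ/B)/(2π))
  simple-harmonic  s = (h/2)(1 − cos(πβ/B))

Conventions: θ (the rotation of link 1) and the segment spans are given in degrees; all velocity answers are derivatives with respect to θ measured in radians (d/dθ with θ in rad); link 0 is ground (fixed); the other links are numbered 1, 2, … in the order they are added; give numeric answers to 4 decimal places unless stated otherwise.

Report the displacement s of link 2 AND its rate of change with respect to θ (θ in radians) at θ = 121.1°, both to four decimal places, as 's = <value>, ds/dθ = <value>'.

segment 1 (0° to 83.3°, cycloidal, h = 30) is passed completely: s = 0.0000 + (30) = 30.0000
θ = 121.1° falls in segment 2 (83.3° to 128.7°, simple-harmonic, h = -19): β = 121.1 − 83.3 = 37.8°, B = 45.4°; Δs = -19/2·(1 − cos(π·0.8326)) = -17.7163; s = 30.0000 − 17.7163 = 12.2837
velocity in seg [83.3°–128.7°] (simple-harmonic), θ in radians: β = 37.8° = 0.6597 rad, B = 45.4° = 0.7924 rad; ds/dθ = (πh/(2B)) sin(πβ/B) = (π·(-19)/(2·0.7924)) sin(π·0.8326) = -18.907788 mm/rad

s = 12.2837, ds/dθ = -18.9078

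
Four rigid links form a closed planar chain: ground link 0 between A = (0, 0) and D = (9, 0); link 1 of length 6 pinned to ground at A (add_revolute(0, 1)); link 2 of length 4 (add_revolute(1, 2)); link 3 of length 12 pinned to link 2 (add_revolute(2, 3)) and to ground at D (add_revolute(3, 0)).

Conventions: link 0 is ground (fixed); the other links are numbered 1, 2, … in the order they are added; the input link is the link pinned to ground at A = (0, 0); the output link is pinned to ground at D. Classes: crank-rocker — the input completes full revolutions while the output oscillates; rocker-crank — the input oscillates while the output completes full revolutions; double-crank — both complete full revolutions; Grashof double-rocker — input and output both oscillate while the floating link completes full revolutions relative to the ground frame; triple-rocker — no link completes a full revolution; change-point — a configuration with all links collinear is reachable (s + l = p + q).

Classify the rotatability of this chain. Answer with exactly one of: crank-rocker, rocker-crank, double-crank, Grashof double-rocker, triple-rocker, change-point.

lengths: ground=9, input=6, coupler=4, output=12
sorted: s=4 (shortest), l=12 (longest), p+q=15
s + l = 16 vs p + q = 15
s + l > p + q → non-Grashof → no link fully rotates → triple-rocker

triple-rocker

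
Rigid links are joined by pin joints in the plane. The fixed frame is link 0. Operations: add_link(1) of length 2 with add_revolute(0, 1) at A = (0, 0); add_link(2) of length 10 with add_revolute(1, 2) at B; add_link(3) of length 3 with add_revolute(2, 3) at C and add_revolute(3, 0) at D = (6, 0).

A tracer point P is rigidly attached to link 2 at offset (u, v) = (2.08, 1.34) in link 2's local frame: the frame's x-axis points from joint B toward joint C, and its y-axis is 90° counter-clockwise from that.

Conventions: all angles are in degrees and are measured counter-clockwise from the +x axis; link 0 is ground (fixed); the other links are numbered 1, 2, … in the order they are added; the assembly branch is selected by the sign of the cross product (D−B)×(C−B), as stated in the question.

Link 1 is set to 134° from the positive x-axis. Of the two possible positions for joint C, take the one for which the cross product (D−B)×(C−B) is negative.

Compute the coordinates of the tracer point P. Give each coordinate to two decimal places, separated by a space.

A=(0,0), D=(6.00,0)
B = A + 2.00·(cos134°, sin134°) = (-1.3893, 1.4387)
|BD| = 7.5281
circle(B,10.00) ∩ circle(D,3.00): a=9.8081, h=1.9498
  candidates: C₊=(8.6106,1.4781) cross=14.678; C₋=(7.8654,-2.3495) cross=-14.678
  branch - wants cross < 0 → take C=(7.8654,-2.3495) (cross=-14.678)
ex = (C−B)/|BC| = (0.9255,-0.3788); ey = (0.3788,0.9255)
P = B + 2.08·ex + 1.34·ey = (1.0433,1.8909)

1.04 1.89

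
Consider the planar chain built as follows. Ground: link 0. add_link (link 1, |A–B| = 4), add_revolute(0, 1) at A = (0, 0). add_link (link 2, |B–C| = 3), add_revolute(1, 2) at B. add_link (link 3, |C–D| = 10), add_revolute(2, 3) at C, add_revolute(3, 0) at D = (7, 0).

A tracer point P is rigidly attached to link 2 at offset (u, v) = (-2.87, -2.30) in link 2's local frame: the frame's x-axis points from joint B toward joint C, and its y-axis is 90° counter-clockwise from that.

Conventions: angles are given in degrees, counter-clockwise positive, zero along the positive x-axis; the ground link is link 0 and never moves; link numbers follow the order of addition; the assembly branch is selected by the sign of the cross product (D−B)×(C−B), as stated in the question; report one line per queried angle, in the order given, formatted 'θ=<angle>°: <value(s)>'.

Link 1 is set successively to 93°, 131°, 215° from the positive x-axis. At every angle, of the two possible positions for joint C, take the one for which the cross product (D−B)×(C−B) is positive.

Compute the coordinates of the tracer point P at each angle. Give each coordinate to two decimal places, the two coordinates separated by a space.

A=(0,0), D=(7.00,0)
θ=93°: B = A + 4.00·(cos93°, sin93°) = (-0.2093, 3.9945)
θ=93°: |BD| = 8.2420
θ=93°: circle(B,3.00) ∩ circle(D,10.00): a=-1.3995, h=2.6536
θ=93°:   candidates: C₊=(-0.1474,6.9939) cross=21.871; C₋=(-2.7195,2.3517) cross=-21.871
θ=93°:   branch + wants cross > 0 → take C=(-0.1474,6.9939) (cross=21.871)
θ=93°: ex = (C−B)/|BC| = (0.0206,0.9998); ey = (-0.9998,0.0206)
θ=93°: P = B + -2.87·ex + -2.30·ey = (2.0309,1.0777)
θ=131°: B = A + 4.00·(cos131°, sin131°) = (-2.6242, 3.0188)
θ=131°: |BD| = 10.0866
θ=131°: circle(B,3.00) ∩ circle(D,10.00): a=0.5324, h=2.9524
θ=131°:   candidates: C₊=(-1.2327,5.6766) cross=29.780; C₋=(-2.9999,0.0425) cross=-29.780
θ=131°:   branch + wants cross > 0 → take C=(-1.2327,5.6766) (cross=29.780)
θ=131°: ex = (C−B)/|BC| = (0.4639,0.8859); ey = (-0.8859,0.4639)
θ=131°: P = B + -2.87·ex + -2.30·ey = (-1.9179,-0.5906)
θ=215°: B = A + 4.00·(cos215°, sin215°) = (-3.2766, -2.2943)
θ=215°: |BD| = 10.5296
θ=215°: circle(B,3.00) ∩ circle(D,10.00): a=0.9436, h=2.8477
θ=215°:   candidates: C₊=(-2.9761,0.6906) cross=29.985; C₋=(-1.7351,-4.8680) cross=-29.985
θ=215°:   branch + wants cross > 0 → take C=(-2.9761,0.6906) (cross=29.985)
θ=215°: ex = (C−B)/|BC| = (0.1002,0.9950); ey = (-0.9950,0.1002)
θ=215°: P = B + -2.87·ex + -2.30·ey = (-1.2756,-5.3802)

θ=93°: 2.03 1.08
θ=131°: -1.92 -0.59
θ=215°: -1.28 -5.38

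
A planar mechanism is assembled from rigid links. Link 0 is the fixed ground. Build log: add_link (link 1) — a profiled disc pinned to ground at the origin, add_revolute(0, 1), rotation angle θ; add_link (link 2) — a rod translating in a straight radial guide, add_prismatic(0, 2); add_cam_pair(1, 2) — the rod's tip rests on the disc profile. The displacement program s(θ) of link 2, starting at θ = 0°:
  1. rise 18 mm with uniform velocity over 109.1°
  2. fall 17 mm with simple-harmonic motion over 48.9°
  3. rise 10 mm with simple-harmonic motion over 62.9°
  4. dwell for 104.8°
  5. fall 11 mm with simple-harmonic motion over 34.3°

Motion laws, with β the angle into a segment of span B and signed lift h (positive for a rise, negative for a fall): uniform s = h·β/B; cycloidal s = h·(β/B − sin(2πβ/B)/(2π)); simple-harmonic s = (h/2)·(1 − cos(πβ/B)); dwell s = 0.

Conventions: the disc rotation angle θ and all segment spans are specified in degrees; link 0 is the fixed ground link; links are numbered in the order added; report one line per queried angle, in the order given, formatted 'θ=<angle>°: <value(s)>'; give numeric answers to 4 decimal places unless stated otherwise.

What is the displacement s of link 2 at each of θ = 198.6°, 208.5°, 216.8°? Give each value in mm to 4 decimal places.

seg 1 [0°–109.1°] uniform, h=18: full span → s += 18 → s = 18.0000
seg 2 [109.1°–158°] simple-harmonic, h=-17: full span → s += -17 → s = 1.0000
seg 3 [158°–220.9°] simple-harmonic, h=10: θ=198.6° here. β=40.6, B=62.9. 10/2·(1 − cos(π·0.6455)) = 7.2063 → s = 8.2063
seg 3 [158°–220.9°] simple-harmonic, h=10: θ=208.5° here. β=50.5, B=62.9. 10/2·(1 − cos(π·0.8029)) = 9.0713 → s = 10.0713
seg 3 [158°–220.9°] simple-harmonic, h=10: θ=216.8° here. β=58.8, B=62.9. 10/2·(1 − cos(π·0.9348)) = 9.8955 → s = 10.8955

θ=198.6°: 8.2063
θ=208.5°: 10.0713
θ=216.8°: 10.8955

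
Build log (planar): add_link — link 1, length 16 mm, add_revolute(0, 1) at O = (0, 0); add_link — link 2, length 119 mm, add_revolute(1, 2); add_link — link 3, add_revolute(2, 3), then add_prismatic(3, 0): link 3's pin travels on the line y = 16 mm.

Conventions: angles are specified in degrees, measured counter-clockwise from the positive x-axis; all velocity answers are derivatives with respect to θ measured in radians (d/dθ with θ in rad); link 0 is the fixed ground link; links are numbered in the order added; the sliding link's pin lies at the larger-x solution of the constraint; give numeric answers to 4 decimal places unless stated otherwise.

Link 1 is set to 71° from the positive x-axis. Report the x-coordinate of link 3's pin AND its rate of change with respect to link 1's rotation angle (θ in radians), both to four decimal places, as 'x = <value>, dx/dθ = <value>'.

geometry: r = 16 mm, L = 119 mm, e = 16 mm
crank pin P = (r cos θ, r sin θ) = (5.209090, 15.128297)
h = r sin θ − e = 15.128297 − 16 = -0.871703
x = r cos θ + √(L² − h²) = 5.209090 + 118.996807 = 124.205898
dx/dθ = −r sin θ − h·r cos θ/√(L² − h²) (θ in radians; h = -0.871703) = -15.090138

x = 124.2059, dx/dθ = -15.0901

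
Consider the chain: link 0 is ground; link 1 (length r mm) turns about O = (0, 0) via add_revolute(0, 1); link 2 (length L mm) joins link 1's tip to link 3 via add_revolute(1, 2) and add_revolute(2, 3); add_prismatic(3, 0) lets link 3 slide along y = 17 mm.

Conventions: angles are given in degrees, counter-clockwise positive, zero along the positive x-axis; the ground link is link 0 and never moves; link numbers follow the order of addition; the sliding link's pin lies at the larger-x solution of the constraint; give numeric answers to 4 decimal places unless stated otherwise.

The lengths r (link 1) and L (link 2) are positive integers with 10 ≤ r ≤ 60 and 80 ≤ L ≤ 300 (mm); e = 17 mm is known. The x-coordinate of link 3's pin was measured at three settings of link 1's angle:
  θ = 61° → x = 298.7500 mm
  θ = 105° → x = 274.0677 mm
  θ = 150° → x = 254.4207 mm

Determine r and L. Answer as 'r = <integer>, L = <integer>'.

constraint per measurement: (x − r cos θ)² + (r sin θ − e)² = L²
subtracting the θ₁ and θ₂ equations cancels the r² and L² terms:
r = (x₁² − x₂²) / (2[(x₁cos θ₁ + e sin θ₁) − (x₂cos θ₂ + e sin θ₂)]) = 33.0001 → r = 33
L² = (x₁ − r cos θ₁)² + (r sin θ₁ − e)² = 80089.0055 → L = 283.0000 → L = 283
check at θ₃=150°: x = 254.4207 (printed 254.4207) ✓

r = 33, L = 283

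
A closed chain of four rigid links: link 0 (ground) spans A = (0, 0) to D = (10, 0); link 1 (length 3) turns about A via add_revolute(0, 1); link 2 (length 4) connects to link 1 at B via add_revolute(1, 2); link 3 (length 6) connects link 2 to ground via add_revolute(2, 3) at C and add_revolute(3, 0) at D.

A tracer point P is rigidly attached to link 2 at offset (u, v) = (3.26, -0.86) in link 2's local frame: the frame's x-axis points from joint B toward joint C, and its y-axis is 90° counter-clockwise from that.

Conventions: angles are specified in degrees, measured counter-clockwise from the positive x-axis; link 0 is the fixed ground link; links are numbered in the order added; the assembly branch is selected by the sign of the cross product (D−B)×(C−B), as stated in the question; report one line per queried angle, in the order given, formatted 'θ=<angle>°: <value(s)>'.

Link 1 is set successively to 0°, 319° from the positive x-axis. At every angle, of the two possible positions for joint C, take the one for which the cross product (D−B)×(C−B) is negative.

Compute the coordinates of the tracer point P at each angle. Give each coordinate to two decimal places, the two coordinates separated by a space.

A=(0,0), D=(10.00,0)
θ=0°: B = A + 3.00·(cos0°, sin0°) = (3.0000, 0.0000)
θ=0°: |BD| = 7.0000
θ=0°: circle(B,4.00) ∩ circle(D,6.00): a=2.0714, h=3.4219
θ=0°:   candidates: C₊=(5.0714,3.4219) cross=23.953; C₋=(5.0714,-3.4219) cross=-23.953
θ=0°:   branch - wants cross < 0 → take C=(5.0714,-3.4219) (cross=-23.953)
θ=0°: ex = (C−B)/|BC| = (0.5179,-0.8555); ey = (0.8555,0.5179)
θ=0°: P = B + 3.26·ex + -0.86·ey = (3.9525,-3.2342)
θ=319°: B = A + 3.00·(cos319°, sin319°) = (2.2641, -1.9682)
θ=319°: |BD| = 7.9823
θ=319°: circle(B,4.00) ∩ circle(D,6.00): a=2.7384, h=2.9157
θ=319°:   candidates: C₊=(4.1991,1.5327) cross=23.274; C₋=(5.6369,-4.1186) cross=-23.274
θ=319°:   branch - wants cross < 0 → take C=(5.6369,-4.1186) (cross=-23.274)
θ=319°: ex = (C−B)/|BC| = (0.8432,-0.5376); ey = (0.5376,0.8432)
θ=319°: P = B + 3.26·ex + -0.86·ey = (4.5506,-4.4460)

θ=0°: 3.95 -3.23
θ=319°: 4.55 -4.45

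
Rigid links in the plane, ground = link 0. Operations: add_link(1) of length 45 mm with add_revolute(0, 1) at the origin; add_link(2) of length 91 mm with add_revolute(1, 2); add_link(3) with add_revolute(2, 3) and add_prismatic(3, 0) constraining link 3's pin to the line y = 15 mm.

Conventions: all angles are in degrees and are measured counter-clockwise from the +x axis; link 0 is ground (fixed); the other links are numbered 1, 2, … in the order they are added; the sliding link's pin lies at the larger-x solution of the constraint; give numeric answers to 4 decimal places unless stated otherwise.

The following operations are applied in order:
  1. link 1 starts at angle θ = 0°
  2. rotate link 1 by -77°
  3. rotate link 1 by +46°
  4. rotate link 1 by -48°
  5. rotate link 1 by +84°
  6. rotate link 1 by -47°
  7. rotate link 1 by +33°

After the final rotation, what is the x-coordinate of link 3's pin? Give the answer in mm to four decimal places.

geometry: r = 45 mm, L = 91 mm, e = 15 mm; θ starts at 0°
rotate link 1 by -77°: θ ← 0° -77° = -77°
rotate link 1 by +46°: θ ← -77° +46° = -31°
rotate link 1 by -48°: θ ← -31° -48° = -79°
rotate link 1 by +84°: θ ← -79° +84° = 5°
rotate link 1 by -47°: θ ← 5° -47° = -42°
rotate link 1 by +33°: θ ← -42° +33° = -9°
crank pin P = (r cos θ, r sin θ) = (44.445975, -7.039551)
h = r sin θ − e = -7.039551 − 15 = -22.039551
x = r cos θ + √(L² − h²) = 44.445975 + 88.290759 = 132.736735

132.7367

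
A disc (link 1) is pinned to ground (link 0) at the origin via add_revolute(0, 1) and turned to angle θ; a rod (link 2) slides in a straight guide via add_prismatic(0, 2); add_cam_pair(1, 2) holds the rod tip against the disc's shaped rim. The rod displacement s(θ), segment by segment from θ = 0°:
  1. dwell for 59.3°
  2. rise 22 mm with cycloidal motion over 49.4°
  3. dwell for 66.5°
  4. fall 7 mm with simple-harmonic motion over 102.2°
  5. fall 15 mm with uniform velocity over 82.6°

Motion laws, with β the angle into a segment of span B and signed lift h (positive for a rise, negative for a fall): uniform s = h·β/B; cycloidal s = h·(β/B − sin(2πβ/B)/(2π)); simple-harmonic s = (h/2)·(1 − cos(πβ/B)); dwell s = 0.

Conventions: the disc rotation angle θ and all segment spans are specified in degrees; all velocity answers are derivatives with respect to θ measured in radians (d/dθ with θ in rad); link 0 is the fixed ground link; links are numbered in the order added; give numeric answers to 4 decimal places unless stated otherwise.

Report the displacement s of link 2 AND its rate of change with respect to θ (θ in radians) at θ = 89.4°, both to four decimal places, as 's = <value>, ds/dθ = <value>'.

segment 1 (0° to 59.3°, dwell): s unchanged at 0.0000
θ = 89.4° falls in segment 2 (59.3° to 108.7°, cycloidal, h = 22): β = 89.4 − 59.3 = 30.1°, B = 49.4°; Δs = 22·(0.6093 − sin(2π·0.6093)/(2π)) = 15.6251; s = 0.0000 + 15.6251 = 15.6251
velocity in seg [59.3°–108.7°] (cycloidal), θ in radians: β = 30.1° = 0.5253 rad, B = 49.4° = 0.8622 rad; ds/dθ = (h/B)(1 − cos(2πβ/B)) = (22/0.8622)(1 − cos(2π·0.6093)) = 45.247168 mm/rad

s = 15.6251, ds/dθ = 45.2472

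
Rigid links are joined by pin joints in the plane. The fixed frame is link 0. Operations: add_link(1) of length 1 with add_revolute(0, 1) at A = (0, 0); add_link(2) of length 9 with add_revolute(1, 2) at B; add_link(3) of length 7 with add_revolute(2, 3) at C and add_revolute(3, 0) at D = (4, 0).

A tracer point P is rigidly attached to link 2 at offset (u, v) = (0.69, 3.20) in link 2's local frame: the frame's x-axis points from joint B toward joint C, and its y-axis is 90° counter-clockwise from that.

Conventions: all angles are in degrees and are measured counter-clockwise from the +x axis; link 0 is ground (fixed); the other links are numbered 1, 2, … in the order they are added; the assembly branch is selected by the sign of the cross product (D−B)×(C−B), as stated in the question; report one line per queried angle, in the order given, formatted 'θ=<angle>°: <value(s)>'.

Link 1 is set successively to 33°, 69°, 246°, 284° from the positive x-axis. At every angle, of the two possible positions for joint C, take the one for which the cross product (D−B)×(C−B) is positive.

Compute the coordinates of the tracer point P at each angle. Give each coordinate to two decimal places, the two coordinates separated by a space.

A=(0,0), D=(4.00,0)
θ=33°: B = A + 1.00·(cos33°, sin33°) = (0.8387, 0.5446)
θ=33°: |BD| = 3.2079
θ=33°: circle(B,9.00) ∩ circle(D,7.00): a=6.5916, h=6.1278
θ=33°:   candidates: C₊=(8.3750,5.4644) cross=19.657; C₋=(6.2942,-6.6134) cross=-19.657
θ=33°:   branch + wants cross > 0 → take C=(8.3750,5.4644) (cross=19.657)
θ=33°: ex = (C−B)/|BC| = (0.8374,0.5466); ey = (-0.5466,0.8374)
θ=33°: P = B + 0.69·ex + 3.20·ey = (-0.3328,3.6014)
θ=69°: B = A + 1.00·(cos69°, sin69°) = (0.3584, 0.9336)
θ=69°: |BD| = 3.7594
θ=69°: circle(B,9.00) ∩ circle(D,7.00): a=6.1357, h=6.5843
θ=69°:   candidates: C₊=(7.9370,5.7879) cross=24.753; C₋=(4.6668,-6.9682) cross=-24.753
θ=69°:   branch + wants cross > 0 → take C=(7.9370,5.7879) (cross=24.753)
θ=69°: ex = (C−B)/|BC| = (0.8421,0.5394); ey = (-0.5394,0.8421)
θ=69°: P = B + 0.69·ex + 3.20·ey = (-0.7866,4.0004)
θ=246°: B = A + 1.00·(cos246°, sin246°) = (-0.4067, -0.9135)
θ=246°: |BD| = 4.5004
θ=246°: circle(B,9.00) ∩ circle(D,7.00): a=5.8054, h=6.8773
θ=246°:   candidates: C₊=(3.8818,6.9990) cross=30.951; C₋=(6.6739,-6.4692) cross=-30.951
θ=246°:   branch + wants cross > 0 → take C=(3.8818,6.9990) (cross=30.951)
θ=246°: ex = (C−B)/|BC| = (0.4765,0.8792); ey = (-0.8792,0.4765)
θ=246°: P = B + 0.69·ex + 3.20·ey = (-2.8913,1.2179)
θ=284°: B = A + 1.00·(cos284°, sin284°) = (0.2419, -0.9703)
θ=284°: |BD| = 3.8813
θ=284°: circle(B,9.00) ∩ circle(D,7.00): a=6.0630, h=6.6513
θ=284°:   candidates: C₊=(4.4496,6.9855) cross=25.816; C₋=(7.7752,-5.8948) cross=-25.816
θ=284°:   branch + wants cross > 0 → take C=(4.4496,6.9855) (cross=25.816)
θ=284°: ex = (C−B)/|BC| = (0.4675,0.8840); ey = (-0.8840,0.4675)
θ=284°: P = B + 0.69·ex + 3.20·ey = (-2.2642,1.1357)

θ=33°: -0.33 3.60
θ=69°: -0.79 4.00
θ=246°: -2.89 1.22
θ=284°: -2.26 1.14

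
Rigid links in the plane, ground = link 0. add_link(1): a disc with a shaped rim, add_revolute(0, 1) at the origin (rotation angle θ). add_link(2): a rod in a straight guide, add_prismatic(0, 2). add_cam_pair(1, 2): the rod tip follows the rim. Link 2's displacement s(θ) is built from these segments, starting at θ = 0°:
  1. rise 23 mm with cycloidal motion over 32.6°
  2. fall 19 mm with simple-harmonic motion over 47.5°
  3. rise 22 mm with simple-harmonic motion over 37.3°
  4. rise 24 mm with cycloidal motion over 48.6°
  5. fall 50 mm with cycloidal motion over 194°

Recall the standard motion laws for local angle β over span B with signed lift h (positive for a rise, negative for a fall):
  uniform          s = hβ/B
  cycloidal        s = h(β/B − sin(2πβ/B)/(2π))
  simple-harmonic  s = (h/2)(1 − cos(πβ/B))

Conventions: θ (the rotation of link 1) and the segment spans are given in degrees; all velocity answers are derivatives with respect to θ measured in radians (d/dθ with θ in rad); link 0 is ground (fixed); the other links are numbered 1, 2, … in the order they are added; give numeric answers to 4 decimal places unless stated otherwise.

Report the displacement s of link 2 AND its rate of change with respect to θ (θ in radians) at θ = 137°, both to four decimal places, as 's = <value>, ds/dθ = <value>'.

segment 1 (0° to 32.6°, cycloidal, h = 23) is passed completely: s = 0.0000 + (23) = 23.0000
segment 2 (32.6° to 80.1°, simple-harmonic, h = -19) is passed completely: s = 23.0000 + (-19) = 4.0000
segment 3 (80.1° to 117.4°, simple-harmonic, h = 22) is passed completely: s = 4.0000 + (22) = 26.0000
θ = 137° falls in segment 4 (117.4° to 166°, cycloidal, h = 24): β = 137 − 117.4 = 19.6°, B = 48.6°; Δs = 24·(0.4033 − sin(2π·0.4033)/(2π)) = 7.4982; s = 26.0000 + 7.4982 = 33.4982
velocity in seg [117.4°–166°] (cycloidal), θ in radians: β = 19.6° = 0.3421 rad, B = 48.6° = 0.8482 rad; ds/dθ = (h/B)(1 − cos(2πβ/B)) = (24/0.8482)(1 − cos(2π·0.4033)) = 51.523806 mm/rad

s = 33.4982, ds/dθ = 51.5238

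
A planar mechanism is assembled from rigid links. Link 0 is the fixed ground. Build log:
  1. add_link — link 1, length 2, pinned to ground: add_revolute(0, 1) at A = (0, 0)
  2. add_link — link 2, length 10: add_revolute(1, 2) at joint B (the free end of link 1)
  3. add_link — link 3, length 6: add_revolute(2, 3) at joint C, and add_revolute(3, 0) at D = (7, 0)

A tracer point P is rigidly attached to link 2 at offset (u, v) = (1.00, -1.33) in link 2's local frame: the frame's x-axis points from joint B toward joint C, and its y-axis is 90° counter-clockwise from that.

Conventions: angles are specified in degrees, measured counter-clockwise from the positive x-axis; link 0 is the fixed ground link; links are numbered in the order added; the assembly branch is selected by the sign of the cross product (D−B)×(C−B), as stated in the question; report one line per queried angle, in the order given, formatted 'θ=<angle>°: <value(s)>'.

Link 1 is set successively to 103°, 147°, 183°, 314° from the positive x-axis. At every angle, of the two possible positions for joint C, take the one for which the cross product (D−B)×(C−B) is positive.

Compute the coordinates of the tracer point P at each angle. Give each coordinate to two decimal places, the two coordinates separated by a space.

A=(0,0), D=(7.00,0)
θ=103°: B = A + 2.00·(cos103°, sin103°) = (-0.4499, 1.9487)
θ=103°: |BD| = 7.7006
θ=103°: circle(B,10.00) ∩ circle(D,6.00): a=8.0058, h=5.9922
θ=103°:   candidates: C₊=(8.8117,5.7199) cross=46.144; C₋=(5.7789,-5.8744) cross=-46.144
θ=103°:   branch + wants cross > 0 → take C=(8.8117,5.7199) (cross=46.144)
θ=103°: ex = (C−B)/|BC| = (0.9262,0.3771); ey = (-0.3771,0.9262)
θ=103°: P = B + 1.00·ex + -1.33·ey = (0.9778,1.0941)
θ=147°: B = A + 2.00·(cos147°, sin147°) = (-1.6773, 1.0893)
θ=147°: |BD| = 8.7454
θ=147°: circle(B,10.00) ∩ circle(D,6.00): a=8.0318, h=5.9574
θ=147°:   candidates: C₊=(7.0339,5.9999) cross=52.100; C₋=(5.5499,-5.8221) cross=-52.100
θ=147°:   branch + wants cross > 0 → take C=(7.0339,5.9999) (cross=52.100)
θ=147°: ex = (C−B)/|BC| = (0.8711,0.4911); ey = (-0.4911,0.8711)
θ=147°: P = B + 1.00·ex + -1.33·ey = (-0.1531,0.4217)
θ=183°: B = A + 2.00·(cos183°, sin183°) = (-1.9973, -0.1047)
θ=183°: |BD| = 8.9979
θ=183°: circle(B,10.00) ∩ circle(D,6.00): a=8.0553, h=5.9255
θ=183°:   candidates: C₊=(5.9886,5.9141) cross=53.317; C₋=(6.1265,-5.9361) cross=-53.317
θ=183°:   branch + wants cross > 0 → take C=(5.9886,5.9141) (cross=53.317)
θ=183°: ex = (C−B)/|BC| = (0.7986,0.6019); ey = (-0.6019,0.7986)
θ=183°: P = B + 1.00·ex + -1.33·ey = (-0.3982,-0.5649)
θ=314°: B = A + 2.00·(cos314°, sin314°) = (1.3893, -1.4387)
θ=314°: |BD| = 5.7922
θ=314°: circle(B,10.00) ∩ circle(D,6.00): a=8.4208, h=5.3936
θ=314°:   candidates: C₊=(8.2065,5.8774) cross=31.241; C₋=(10.8859,-4.5717) cross=-31.241
θ=314°:   branch + wants cross > 0 → take C=(8.2065,5.8774) (cross=31.241)
θ=314°: ex = (C−B)/|BC| = (0.6817,0.7316); ey = (-0.7316,0.6817)
θ=314°: P = B + 1.00·ex + -1.33·ey = (3.0441,-1.6138)

θ=103°: 0.98 1.09
θ=147°: -0.15 0.42
θ=183°: -0.40 -0.56
θ=314°: 3.04 -1.61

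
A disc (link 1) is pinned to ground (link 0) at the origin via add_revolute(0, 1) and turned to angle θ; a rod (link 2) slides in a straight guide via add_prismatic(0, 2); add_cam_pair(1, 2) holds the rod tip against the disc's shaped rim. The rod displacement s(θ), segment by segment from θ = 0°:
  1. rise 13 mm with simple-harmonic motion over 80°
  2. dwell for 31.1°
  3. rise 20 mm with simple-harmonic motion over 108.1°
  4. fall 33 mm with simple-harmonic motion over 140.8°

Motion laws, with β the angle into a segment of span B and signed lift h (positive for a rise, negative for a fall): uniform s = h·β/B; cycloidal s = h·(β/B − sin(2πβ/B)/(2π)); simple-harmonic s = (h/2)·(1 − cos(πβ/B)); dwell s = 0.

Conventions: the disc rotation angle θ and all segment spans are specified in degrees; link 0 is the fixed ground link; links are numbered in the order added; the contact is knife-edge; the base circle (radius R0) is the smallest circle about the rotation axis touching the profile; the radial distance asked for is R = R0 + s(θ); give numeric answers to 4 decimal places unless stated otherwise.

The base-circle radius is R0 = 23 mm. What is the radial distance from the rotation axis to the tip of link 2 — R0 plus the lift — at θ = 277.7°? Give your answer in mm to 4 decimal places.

segment 1 (0° to 80°, simple-harmonic, h = 13) is passed completely: s = 0.0000 + (13) = 13.0000
segment 2 (80° to 111.1°, dwell): s unchanged at 13.0000
segment 3 (111.1° to 219.2°, simple-harmonic, h = 20) is passed completely: s = 13.0000 + (20) = 33.0000
θ = 277.7° falls in segment 4 (219.2° to 360°, simple-harmonic, h = -33): β = 277.7 − 219.2 = 58.5°, B = 140.8°; Δs = -33/2·(1 − cos(π·0.4155)) = -12.1702; s = 33.0000 − 12.1702 = 20.8298
R = R0 + s = 23 + 20.8298 = 43.8298

43.8298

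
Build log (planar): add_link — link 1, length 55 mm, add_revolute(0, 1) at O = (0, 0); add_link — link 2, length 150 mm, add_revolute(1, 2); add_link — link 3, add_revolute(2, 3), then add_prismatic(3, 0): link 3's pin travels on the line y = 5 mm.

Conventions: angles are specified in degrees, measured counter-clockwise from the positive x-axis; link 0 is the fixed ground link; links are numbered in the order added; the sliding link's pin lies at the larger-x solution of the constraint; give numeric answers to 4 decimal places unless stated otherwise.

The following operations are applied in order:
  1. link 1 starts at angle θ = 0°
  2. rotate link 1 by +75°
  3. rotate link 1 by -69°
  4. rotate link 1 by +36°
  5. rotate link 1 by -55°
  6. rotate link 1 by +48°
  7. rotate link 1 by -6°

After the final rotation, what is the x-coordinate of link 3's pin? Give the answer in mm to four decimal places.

geometry: r = 55 mm, L = 150 mm, e = 5 mm; θ starts at 0°
rotate link 1 by +75°: θ ← 0° +75° = 75°
rotate link 1 by -69°: θ ← 75° -69° = 6°
rotate link 1 by +36°: θ ← 6° +36° = 42°
rotate link 1 by -55°: θ ← 42° -55° = -13°
rotate link 1 by +48°: θ ← -13° +48° = 35°
rotate link 1 by -6°: θ ← 35° -6° = 29°
crank pin P = (r cos θ, r sin θ) = (48.104084, 26.664529)
h = r sin θ − e = 26.664529 − 5 = 21.664529
x = r cos θ + √(L² − h²) = 48.104084 + 148.427249 = 196.531333

196.5313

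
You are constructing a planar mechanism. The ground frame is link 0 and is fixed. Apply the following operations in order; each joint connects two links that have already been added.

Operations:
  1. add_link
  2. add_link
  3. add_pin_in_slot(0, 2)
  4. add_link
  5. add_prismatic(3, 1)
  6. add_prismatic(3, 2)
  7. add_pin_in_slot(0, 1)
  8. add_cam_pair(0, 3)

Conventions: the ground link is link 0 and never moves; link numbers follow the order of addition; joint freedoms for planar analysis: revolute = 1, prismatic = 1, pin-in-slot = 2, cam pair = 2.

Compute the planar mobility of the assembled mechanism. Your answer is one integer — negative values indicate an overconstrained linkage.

(L,J1,J2)=(1,0,0); link0 fixed
link1: (2,0,0)
link2: (3,0,0)
PS 0-2 [J2]: (3,0,1)
link3: (4,0,1)
P 3-1 [J1]: (4,1,1)
P 3-2 [J1]: (4,2,1)
PS 0-1 [J2]: (4,2,2)
C 0-3 [J2]: (4,2,3)
Grübler: 3·3 − 2·2 − 3 = 2

M = 2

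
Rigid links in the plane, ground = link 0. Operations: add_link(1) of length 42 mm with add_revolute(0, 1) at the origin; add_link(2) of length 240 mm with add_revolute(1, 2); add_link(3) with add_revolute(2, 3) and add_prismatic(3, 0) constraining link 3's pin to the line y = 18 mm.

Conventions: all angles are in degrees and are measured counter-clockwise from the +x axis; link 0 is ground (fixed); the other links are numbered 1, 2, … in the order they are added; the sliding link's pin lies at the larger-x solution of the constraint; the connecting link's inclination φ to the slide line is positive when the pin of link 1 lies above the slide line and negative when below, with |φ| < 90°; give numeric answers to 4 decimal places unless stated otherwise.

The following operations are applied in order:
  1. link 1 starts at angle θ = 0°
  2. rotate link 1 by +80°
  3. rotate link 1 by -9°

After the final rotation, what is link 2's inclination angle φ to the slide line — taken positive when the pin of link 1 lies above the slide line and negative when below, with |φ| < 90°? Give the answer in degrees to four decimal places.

geometry: r = 42 mm, L = 240 mm, e = 18 mm; θ starts at 0°
rotate link 1 by +80°: θ ← 0° +80° = 80°
rotate link 1 by -9°: θ ← 80° -9° = 71°
h = r sin θ − e = 39.711780 − 18 = 21.711780
sin φ = h / L = 21.711780 / 240 = 0.09046575
φ = arcsin(0.09046575) = 5.190402°

5.1904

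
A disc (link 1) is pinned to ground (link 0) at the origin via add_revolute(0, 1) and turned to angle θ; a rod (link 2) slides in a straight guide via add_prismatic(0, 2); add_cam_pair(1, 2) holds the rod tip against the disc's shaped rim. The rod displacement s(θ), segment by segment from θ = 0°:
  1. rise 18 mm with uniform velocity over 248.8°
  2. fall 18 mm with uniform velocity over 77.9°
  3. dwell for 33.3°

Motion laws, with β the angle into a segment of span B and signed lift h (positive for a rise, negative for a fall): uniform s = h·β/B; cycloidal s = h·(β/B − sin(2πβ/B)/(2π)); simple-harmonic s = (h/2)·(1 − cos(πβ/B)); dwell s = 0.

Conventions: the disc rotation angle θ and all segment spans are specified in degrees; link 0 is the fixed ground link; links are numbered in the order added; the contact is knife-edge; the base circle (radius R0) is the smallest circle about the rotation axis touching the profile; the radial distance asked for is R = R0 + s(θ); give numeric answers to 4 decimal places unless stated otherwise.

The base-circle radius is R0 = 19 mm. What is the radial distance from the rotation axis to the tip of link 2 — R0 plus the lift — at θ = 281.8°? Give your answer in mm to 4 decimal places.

segment 1 (0° to 248.8°, uniform, h = 18) is passed completely: s = 0.0000 + (18) = 18.0000
θ = 281.8° falls in segment 2 (248.8° to 326.7°, uniform, h = -18): β = 281.8 − 248.8 = 33°, B = 77.9°; Δs = -18·33/77.9 = -7.6252; s = 18.0000 − 7.6252 = 10.3748
R = R0 + s = 19 + 10.3748 = 29.3748

29.3748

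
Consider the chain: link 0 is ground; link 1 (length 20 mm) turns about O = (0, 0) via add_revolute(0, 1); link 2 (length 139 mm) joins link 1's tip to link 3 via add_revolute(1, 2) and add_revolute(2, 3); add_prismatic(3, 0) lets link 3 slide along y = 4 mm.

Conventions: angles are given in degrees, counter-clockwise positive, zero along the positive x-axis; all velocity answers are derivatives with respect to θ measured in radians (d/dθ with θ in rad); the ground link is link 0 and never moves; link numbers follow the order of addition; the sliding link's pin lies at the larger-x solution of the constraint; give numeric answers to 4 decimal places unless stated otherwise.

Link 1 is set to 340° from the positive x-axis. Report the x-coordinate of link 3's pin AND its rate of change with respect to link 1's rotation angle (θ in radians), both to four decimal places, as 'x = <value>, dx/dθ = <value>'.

geometry: r = 20 mm, L = 139 mm, e = 4 mm
crank pin P = (r cos θ, r sin θ) = (18.793852, -6.840403)
h = r sin θ − e = -6.840403 − 4 = -10.840403
x = r cos θ + √(L² − h²) = 18.793852 + 138.576642 = 157.370494
dx/dθ = −r sin θ − h·r cos θ/√(L² − h²) (θ in radians; h = -10.840403) = 8.310585

x = 157.3705, dx/dθ = 8.3106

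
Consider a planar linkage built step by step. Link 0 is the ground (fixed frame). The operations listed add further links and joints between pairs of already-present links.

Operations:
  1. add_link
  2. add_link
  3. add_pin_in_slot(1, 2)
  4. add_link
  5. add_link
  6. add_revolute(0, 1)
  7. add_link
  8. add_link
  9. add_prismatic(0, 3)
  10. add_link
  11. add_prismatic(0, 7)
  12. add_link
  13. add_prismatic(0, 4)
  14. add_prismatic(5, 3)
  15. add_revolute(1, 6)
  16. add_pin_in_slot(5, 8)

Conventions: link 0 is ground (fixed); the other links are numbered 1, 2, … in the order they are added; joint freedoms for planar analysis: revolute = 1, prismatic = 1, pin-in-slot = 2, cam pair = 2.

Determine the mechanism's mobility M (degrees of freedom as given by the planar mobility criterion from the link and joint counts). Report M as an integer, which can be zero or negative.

ground; <1,0,0>
#1 <2,0,0>
#2 <3,0,0>
PS:1↔2 J2 <3,0,1>
#3 <4,0,1>
#4 <5,0,1>
R:0↔1 J1 <5,1,1>
#5 <6,1,1>
#6 <7,1,1>
P:0↔3 J1 <7,2,1>
#7 <8,2,1>
P:0↔7 J1 <8,3,1>
#8 <9,3,1>
P:0↔4 J1 <9,4,1>
P:5↔3 J1 <9,5,1>
R:1↔6 J1 <9,6,1>
PS:5↔8 J2 <9,6,2>
3×8 − 2×6 − 1×2 = 10

M = 10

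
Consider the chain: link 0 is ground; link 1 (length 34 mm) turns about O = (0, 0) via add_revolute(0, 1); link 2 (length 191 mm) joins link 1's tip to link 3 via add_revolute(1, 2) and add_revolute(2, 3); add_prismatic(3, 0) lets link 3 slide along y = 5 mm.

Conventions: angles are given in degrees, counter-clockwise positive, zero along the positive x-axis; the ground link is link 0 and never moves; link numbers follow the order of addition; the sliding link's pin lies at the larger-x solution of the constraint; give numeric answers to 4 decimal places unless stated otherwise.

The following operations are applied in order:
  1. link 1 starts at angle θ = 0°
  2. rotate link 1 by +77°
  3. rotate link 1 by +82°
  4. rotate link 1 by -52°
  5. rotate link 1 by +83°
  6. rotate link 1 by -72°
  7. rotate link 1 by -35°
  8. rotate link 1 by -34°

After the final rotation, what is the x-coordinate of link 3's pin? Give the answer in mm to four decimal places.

geometry: r = 34 mm, L = 191 mm, e = 5 mm; θ starts at 0°
rotate link 1 by +77°: θ ← 0° +77° = 77°
rotate link 1 by +82°: θ ← 77° +82° = 159°
rotate link 1 by -52°: θ ← 159° -52° = 107°
rotate link 1 by +83°: θ ← 107° +83° = 190°
rotate link 1 by -72°: θ ← 190° -72° = 118°
rotate link 1 by -35°: θ ← 118° -35° = 83°
rotate link 1 by -34°: θ ← 83° -34° = 49°
crank pin P = (r cos θ, r sin θ) = (22.306007, 25.660126)
h = r sin θ − e = 25.660126 − 5 = 20.660126
x = r cos θ + √(L² − h²) = 22.306007 + 189.879328 = 212.185335

212.1853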